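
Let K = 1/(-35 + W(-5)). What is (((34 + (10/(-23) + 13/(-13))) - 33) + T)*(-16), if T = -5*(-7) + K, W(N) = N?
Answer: -63554/115 ≈ -552.64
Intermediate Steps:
K = -1/40 (K = 1/(-35 - 5) = 1/(-40) = -1/40 ≈ -0.025000)
T = 1399/40 (T = -5*(-7) - 1/40 = 35 - 1/40 = 1399/40 ≈ 34.975)
(((34 + (10/(-23) + 13/(-13))) - 33) + T)*(-16) = (((34 + (10/(-23) + 13/(-13))) - 33) + 1399/40)*(-16) = (((34 + (10*(-1/23) + 13*(-1/13))) - 33) + 1399/40)*(-16) = (((34 + (-10/23 - 1)) - 33) + 1399/40)*(-16) = (((34 - 33/23) - 33) + 1399/40)*(-16) = ((749/23 - 33) + 1399/40)*(-16) = (-10/23 + 1399/40)*(-16) = (31777/920)*(-16) = -63554/115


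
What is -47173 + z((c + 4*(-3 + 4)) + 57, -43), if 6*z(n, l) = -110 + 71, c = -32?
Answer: -94359/2 ≈ -47180.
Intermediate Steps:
z(n, l) = -13/2 (z(n, l) = (-110 + 71)/6 = (⅙)*(-39) = -13/2)
-47173 + z((c + 4*(-3 + 4)) + 57, -43) = -47173 - 13/2 = -94359/2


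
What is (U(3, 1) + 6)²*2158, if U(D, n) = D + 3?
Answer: 310752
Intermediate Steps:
U(D, n) = 3 + D
(U(3, 1) + 6)²*2158 = ((3 + 3) + 6)²*2158 = (6 + 6)²*2158 = 12²*2158 = 144*2158 = 310752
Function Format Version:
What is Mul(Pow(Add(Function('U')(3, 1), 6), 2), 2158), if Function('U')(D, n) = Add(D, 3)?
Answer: 310752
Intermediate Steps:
Function('U')(D, n) = Add(3, D)
Mul(Pow(Add(Function('U')(3, 1), 6), 2), 2158) = Mul(Pow(Add(Add(3, 3), 6), 2), 2158) = Mul(Pow(Add(6, 6), 2), 2158) = Mul(Pow(12, 2), 2158) = Mul(144, 2158) = 310752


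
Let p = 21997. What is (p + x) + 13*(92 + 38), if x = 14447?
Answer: 38134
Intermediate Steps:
(p + x) + 13*(92 + 38) = (21997 + 14447) + 13*(92 + 38) = 36444 + 13*130 = 36444 + 1690 = 38134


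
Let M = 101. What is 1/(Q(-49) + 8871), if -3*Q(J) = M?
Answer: 3/26512 ≈ 0.00011316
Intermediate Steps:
Q(J) = -101/3 (Q(J) = -1/3*101 = -101/3)
1/(Q(-49) + 8871) = 1/(-101/3 + 8871) = 1/(26512/3) = 3/26512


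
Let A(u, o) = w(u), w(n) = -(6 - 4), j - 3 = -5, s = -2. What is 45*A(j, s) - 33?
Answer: -123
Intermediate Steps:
j = -2 (j = 3 - 5 = -2)
w(n) = -2 (w(n) = -1*2 = -2)
A(u, o) = -2
45*A(j, s) - 33 = 45*(-2) - 33 = -90 - 33 = -123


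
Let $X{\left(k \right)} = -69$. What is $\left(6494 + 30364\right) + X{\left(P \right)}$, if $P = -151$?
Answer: $36789$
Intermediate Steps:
$\left(6494 + 30364\right) + X{\left(P \right)} = \left(6494 + 30364\right) - 69 = 36858 - 69 = 36789$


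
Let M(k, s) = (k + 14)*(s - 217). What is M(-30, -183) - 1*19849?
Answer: -13449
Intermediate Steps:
M(k, s) = (-217 + s)*(14 + k) (M(k, s) = (14 + k)*(-217 + s) = (-217 + s)*(14 + k))
M(-30, -183) - 1*19849 = (-3038 - 217*(-30) + 14*(-183) - 30*(-183)) - 1*19849 = (-3038 + 6510 - 2562 + 5490) - 19849 = 6400 - 19849 = -13449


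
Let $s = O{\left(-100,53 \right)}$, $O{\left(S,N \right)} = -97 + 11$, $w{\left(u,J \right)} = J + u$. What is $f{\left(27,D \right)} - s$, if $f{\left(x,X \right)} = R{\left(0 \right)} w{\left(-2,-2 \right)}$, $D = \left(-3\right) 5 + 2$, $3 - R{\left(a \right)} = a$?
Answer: $74$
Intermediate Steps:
$R{\left(a \right)} = 3 - a$
$D = -13$ ($D = -15 + 2 = -13$)
$O{\left(S,N \right)} = -86$
$f{\left(x,X \right)} = -12$ ($f{\left(x,X \right)} = \left(3 - 0\right) \left(-2 - 2\right) = \left(3 + 0\right) \left(-4\right) = 3 \left(-4\right) = -12$)
$s = -86$
$f{\left(27,D \right)} - s = -12 - -86 = -12 + 86 = 74$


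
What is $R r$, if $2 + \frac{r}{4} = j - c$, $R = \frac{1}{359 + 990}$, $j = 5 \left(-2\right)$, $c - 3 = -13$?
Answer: $- \frac{8}{1349} \approx -0.0059303$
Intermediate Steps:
$c = -10$ ($c = 3 - 13 = -10$)
$j = -10$
$R = \frac{1}{1349} \approx 0.00074129$
$r = -8$ ($r = -8 + 4 \left(-10 - -10\right) = -8 + 4 \left(-10 + 10\right) = -8 + 4 \cdot 0 = -8 + 0 = -8$)
$R r = \frac{1}{1349} \left(-8\right) = - \frac{8}{1349}$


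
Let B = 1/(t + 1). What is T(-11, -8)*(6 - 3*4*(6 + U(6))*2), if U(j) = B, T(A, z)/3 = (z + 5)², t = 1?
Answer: -4050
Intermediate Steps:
B = ½ (B = 1/(1 + 1) = 1/2 = ½ ≈ 0.50000)
T(A, z) = 3*(5 + z)² (T(A, z) = 3*(z + 5)² = 3*(5 + z)²)
U(j) = ½
T(-11, -8)*(6 - 3*4*(6 + U(6))*2) = (3*(5 - 8)²)*(6 - 3*4*(6 + ½)*2) = (3*(-3)²)*(6 - 3*4*(13/2)*2) = (3*9)*(6 - 78*2) = 27*(6 - 3*52) = 27*(6 - 156) = 27*(-150) = -4050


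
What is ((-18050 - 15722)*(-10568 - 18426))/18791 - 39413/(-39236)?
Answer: 2022108300449/38804404 ≈ 52110.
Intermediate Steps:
((-18050 - 15722)*(-10568 - 18426))/18791 - 39413/(-39236) = -33772*(-28994)*(1/18791) - 39413*(-1/39236) = 979185368*(1/18791) + 39413/39236 = 51536072/989 + 39413/39236 = 2022108300449/38804404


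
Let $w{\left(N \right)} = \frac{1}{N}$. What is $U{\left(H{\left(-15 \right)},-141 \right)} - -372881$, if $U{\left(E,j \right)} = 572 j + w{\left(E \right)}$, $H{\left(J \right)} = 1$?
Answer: $292230$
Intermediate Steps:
$U{\left(E,j \right)} = \frac{1}{E} + 572 j$ ($U{\left(E,j \right)} = 572 j + \frac{1}{E} = \frac{1}{E} + 572 j$)
$U{\left(H{\left(-15 \right)},-141 \right)} - -372881 = \left(1^{-1} + 572 \left(-141\right)\right) - -372881 = \left(1 - 80652\right) + 372881 = -80651 + 372881 = 292230$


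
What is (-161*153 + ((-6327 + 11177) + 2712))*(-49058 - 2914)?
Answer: 887214012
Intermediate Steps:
(-161*153 + ((-6327 + 11177) + 2712))*(-49058 - 2914) = (-24633 + (4850 + 2712))*(-51972) = (-24633 + 7562)*(-51972) = -17071*(-51972) = 887214012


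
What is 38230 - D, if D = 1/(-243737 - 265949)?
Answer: 19485295781/509686 ≈ 38230.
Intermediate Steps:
D = -1/509686 (D = 1/(-509686) = -1/509686 ≈ -1.9620e-6)
38230 - D = 38230 - 1*(-1/509686) = 38230 + 1/509686 = 19485295781/509686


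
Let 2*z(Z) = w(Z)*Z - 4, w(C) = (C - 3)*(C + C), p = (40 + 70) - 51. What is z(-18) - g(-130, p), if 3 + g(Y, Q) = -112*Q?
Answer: -195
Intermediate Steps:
p = 59 (p = 110 - 51 = 59)
w(C) = 2*C*(-3 + C) (w(C) = (-3 + C)*(2*C) = 2*C*(-3 + C))
g(Y, Q) = -3 - 112*Q
z(Z) = -2 + Z²*(-3 + Z) (z(Z) = ((2*Z*(-3 + Z))*Z - 4)/2 = (2*Z²*(-3 + Z) - 4)/2 = (-4 + 2*Z²*(-3 + Z))/2 = -2 + Z²*(-3 + Z))
z(-18) - g(-130, p) = (-2 + (-18)²*(-3 - 18)) - (-3 - 112*59) = (-2 + 324*(-21)) - (-3 - 6608) = (-2 - 6804) - 1*(-6611) = -6806 + 6611 = -195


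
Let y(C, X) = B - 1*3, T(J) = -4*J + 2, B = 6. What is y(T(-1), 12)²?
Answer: 9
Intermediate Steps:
T(J) = 2 - 4*J
y(C, X) = 3 (y(C, X) = 6 - 1*3 = 6 - 3 = 3)
y(T(-1), 12)² = 3² = 9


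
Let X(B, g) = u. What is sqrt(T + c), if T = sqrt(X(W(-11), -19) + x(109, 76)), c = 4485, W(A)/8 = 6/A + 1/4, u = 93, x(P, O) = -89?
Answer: sqrt(4487) ≈ 66.985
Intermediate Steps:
W(A) = 2 + 48/A (W(A) = 8*(6/A + 1/4) = 8*(1/4 + 6/A) = 2 + 48/A)
X(B, g) = 93
T = 2 (T = sqrt(93 - 89) = sqrt(4) = 2)
sqrt(T + c) = sqrt(2 + 4485) = sqrt(4487)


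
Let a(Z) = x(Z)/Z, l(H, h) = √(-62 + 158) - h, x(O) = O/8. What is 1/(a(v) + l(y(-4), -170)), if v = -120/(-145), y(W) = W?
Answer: 10888/1846177 - 256*√6/1846177 ≈ 0.0055579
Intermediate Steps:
x(O) = O/8 (x(O) = O*(⅛) = O/8)
v = 24/29 (v = -120*(-1/145) = 24/29 ≈ 0.82759)
l(H, h) = -h + 4*√6 (l(H, h) = √96 - h = 4*√6 - h = -h + 4*√6)
a(Z) = ⅛ (a(Z) = (Z/8)/Z = ⅛)
1/(a(v) + l(y(-4), -170)) = 1/(⅛ + (-1*(-170) + 4*√6)) = 1/(⅛ + (170 + 4*√6)) = 1/(1361/8 + 4*√6)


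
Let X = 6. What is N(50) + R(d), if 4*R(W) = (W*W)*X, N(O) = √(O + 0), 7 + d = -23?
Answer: 1350 + 5*√2 ≈ 1357.1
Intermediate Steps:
d = -30 (d = -7 - 23 = -30)
N(O) = √O
R(W) = 3*W²/2 (R(W) = ((W*W)*6)/4 = (W²*6)/4 = (6*W²)/4 = 3*W²/2)
N(50) + R(d) = √50 + (3/2)*(-30)² = 5*√2 + (3/2)*900 = 5*√2 + 1350 = 1350 + 5*√2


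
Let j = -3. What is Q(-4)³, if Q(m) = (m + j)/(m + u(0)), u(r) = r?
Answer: 343/64 ≈ 5.3594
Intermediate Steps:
Q(m) = (-3 + m)/m (Q(m) = (m - 3)/(m + 0) = (-3 + m)/m)
Q(-4)³ = ((-3 - 4)/(-4))³ = (-¼*(-7))³ = (7/4)³ = 343/64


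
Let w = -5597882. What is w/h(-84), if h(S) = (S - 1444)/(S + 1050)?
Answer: 1351888503/382 ≈ 3.5390e+6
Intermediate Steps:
h(S) = (-1444 + S)/(1050 + S)
w/h(-84) = -5597882*(1050 - 84)/(-1444 - 84) = -5597882/(-1528/966) = -5597882/((1/966)*(-1528)) = -5597882/(-764/483) = -5597882*(-483/764) = 1351888503/382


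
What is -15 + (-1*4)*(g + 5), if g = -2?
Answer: -27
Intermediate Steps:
-15 + (-1*4)*(g + 5) = -15 + (-1*4)*(-2 + 5) = -15 - 4*3 = -15 - 12 = -27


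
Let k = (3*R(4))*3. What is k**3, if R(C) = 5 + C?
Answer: 531441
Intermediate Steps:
k = 81 (k = (3*(5 + 4))*3 = (3*9)*3 = 27*3 = 81)
k**3 = 81**3 = 531441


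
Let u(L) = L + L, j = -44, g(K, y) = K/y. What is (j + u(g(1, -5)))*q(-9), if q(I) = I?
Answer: 1998/5 ≈ 399.60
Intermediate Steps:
u(L) = 2*L
(j + u(g(1, -5)))*q(-9) = (-44 + 2*(1/(-5)))*(-9) = (-44 + 2*(1*(-⅕)))*(-9) = (-44 + 2*(-⅕))*(-9) = (-44 - ⅖)*(-9) = -222/5*(-9) = 1998/5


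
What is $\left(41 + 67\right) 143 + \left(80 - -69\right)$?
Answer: $15593$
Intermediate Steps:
$\left(41 + 67\right) 143 + \left(80 - -69\right) = 108 \cdot 143 + \left(80 + 69\right) = 15444 + 149 = 15593$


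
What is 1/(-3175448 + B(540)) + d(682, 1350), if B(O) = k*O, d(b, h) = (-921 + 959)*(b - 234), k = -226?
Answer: 56136435711/3297488 ≈ 17024.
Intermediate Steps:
d(b, h) = -8892 + 38*b (d(b, h) = 38*(-234 + b) = -8892 + 38*b)
B(O) = -226*O
1/(-3175448 + B(540)) + d(682, 1350) = 1/(-3175448 - 226*540) + (-8892 + 38*682) = 1/(-3175448 - 122040) + (-8892 + 25916) = 1/(-3297488) + 17024 = -1/3297488 + 17024 = 56136435711/3297488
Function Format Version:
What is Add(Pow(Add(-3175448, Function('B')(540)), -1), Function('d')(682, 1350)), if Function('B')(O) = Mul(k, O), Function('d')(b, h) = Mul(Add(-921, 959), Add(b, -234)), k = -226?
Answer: Rational(56136435711, 3297488) ≈ 17024.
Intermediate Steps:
Function('d')(b, h) = Add(-8892, Mul(38, b)) (Function('d')(b, h) = Mul(38, Add(-234, b)) = Add(-8892, Mul(38, b)))
Function('B')(O) = Mul(-226, O)
Add(Pow(Add(-3175448, Function('B')(540)), -1), Function('d')(682, 1350)) = Add(Pow(Add(-3175448, Mul(-226, 540)), -1), Add(-8892, Mul(38, 682))) = Add(Pow(Add(-3175448, -122040), -1), Add(-8892, 25916)) = Add(Pow(-3297488, -1), 17024) = Add(Rational(-1, 3297488), 17024) = Rational(56136435711, 3297488)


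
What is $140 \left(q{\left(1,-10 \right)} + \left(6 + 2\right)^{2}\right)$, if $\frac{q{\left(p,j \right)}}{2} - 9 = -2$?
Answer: $10920$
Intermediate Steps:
$q{\left(p,j \right)} = 14$ ($q{\left(p,j \right)} = 18 + 2 \left(-2\right) = 18 - 4 = 14$)
$140 \left(q{\left(1,-10 \right)} + \left(6 + 2\right)^{2}\right) = 140 \left(14 + \left(6 + 2\right)^{2}\right) = 140 \left(14 + 8^{2}\right) = 140 \left(14 + 64\right) = 140 \cdot 78 = 10920$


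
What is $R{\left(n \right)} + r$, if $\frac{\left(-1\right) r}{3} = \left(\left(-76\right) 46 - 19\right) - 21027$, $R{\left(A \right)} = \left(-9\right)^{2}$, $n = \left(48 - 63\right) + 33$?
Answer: $73707$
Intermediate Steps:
$n = 18$ ($n = -15 + 33 = 18$)
$R{\left(A \right)} = 81$
$r = 73626$ ($r = - 3 \left(\left(\left(-76\right) 46 - 19\right) - 21027\right) = - 3 \left(\left(-3496 - 19\right) - 21027\right) = - 3 \left(-3515 - 21027\right) = \left(-3\right) \left(-24542\right) = 73626$)
$R{\left(n \right)} + r = 81 + 73626 = 73707$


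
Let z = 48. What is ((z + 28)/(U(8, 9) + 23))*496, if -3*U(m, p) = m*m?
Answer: 113088/5 ≈ 22618.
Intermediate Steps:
U(m, p) = -m²/3 (U(m, p) = -m*m/3 = -m²/3)
((z + 28)/(U(8, 9) + 23))*496 = ((48 + 28)/(-⅓*8² + 23))*496 = (76/(-⅓*64 + 23))*496 = (76/(-64/3 + 23))*496 = (76/(5/3))*496 = (76*(⅗))*496 = (228/5)*496 = 113088/5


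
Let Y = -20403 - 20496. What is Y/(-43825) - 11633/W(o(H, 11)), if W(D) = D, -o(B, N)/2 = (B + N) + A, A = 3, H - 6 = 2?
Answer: 511615781/1928300 ≈ 265.32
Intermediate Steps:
H = 8 (H = 6 + 2 = 8)
o(B, N) = -6 - 2*B - 2*N (o(B, N) = -2*((B + N) + 3) = -2*(3 + B + N) = -6 - 2*B - 2*N)
Y = -40899
Y/(-43825) - 11633/W(o(H, 11)) = -40899/(-43825) - 11633/(-6 - 2*8 - 2*11) = -40899*(-1/43825) - 11633/(-6 - 16 - 22) = 40899/43825 - 11633/(-44) = 40899/43825 - 11633*(-1/44) = 40899/43825 + 11633/44 = 511615781/1928300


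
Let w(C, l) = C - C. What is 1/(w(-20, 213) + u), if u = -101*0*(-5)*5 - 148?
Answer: -1/148 ≈ -0.0067568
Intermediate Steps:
w(C, l) = 0
u = -148 (u = -0*5 - 148 = -101*0 - 148 = 0 - 148 = -148)
1/(w(-20, 213) + u) = 1/(0 - 148) = 1/(-148) = -1/148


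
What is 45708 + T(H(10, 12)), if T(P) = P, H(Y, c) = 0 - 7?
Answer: 45701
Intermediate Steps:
H(Y, c) = -7
45708 + T(H(10, 12)) = 45708 - 7 = 45701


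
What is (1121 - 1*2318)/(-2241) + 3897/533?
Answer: 1041242/132717 ≈ 7.8456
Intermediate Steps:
(1121 - 1*2318)/(-2241) + 3897/533 = (1121 - 2318)*(-1/2241) + 3897*(1/533) = -1197*(-1/2241) + 3897/533 = 133/249 + 3897/533 = 1041242/132717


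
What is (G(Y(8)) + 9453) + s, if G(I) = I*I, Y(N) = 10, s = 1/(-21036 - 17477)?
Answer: 367914688/38513 ≈ 9553.0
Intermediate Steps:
s = -1/38513 (s = 1/(-38513) = -1/38513 ≈ -2.5965e-5)
G(I) = I²
(G(Y(8)) + 9453) + s = (10² + 9453) - 1/38513 = (100 + 9453) - 1/38513 = 9553 - 1/38513 = 367914688/38513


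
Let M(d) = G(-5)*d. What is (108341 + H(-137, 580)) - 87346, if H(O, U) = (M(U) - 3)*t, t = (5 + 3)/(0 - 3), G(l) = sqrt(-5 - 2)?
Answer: 21003 - 4640*I*sqrt(7)/3 ≈ 21003.0 - 4092.1*I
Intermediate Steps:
G(l) = I*sqrt(7) (G(l) = sqrt(-7) = I*sqrt(7))
M(d) = I*d*sqrt(7) (M(d) = (I*sqrt(7))*d = I*d*sqrt(7))
t = -8/3 (t = 8/(-3) = 8*(-1/3) = -8/3 ≈ -2.6667)
H(O, U) = 8 - 8*I*U*sqrt(7)/3 (H(O, U) = (I*U*sqrt(7) - 3)*(-8/3) = (-3 + I*U*sqrt(7))*(-8/3) = 8 - 8*I*U*sqrt(7)/3)
(108341 + H(-137, 580)) - 87346 = (108341 + (8 - 8/3*I*580*sqrt(7))) - 87346 = (108341 + (8 - 4640*I*sqrt(7)/3)) - 87346 = (108349 - 4640*I*sqrt(7)/3) - 87346 = 21003 - 4640*I*sqrt(7)/3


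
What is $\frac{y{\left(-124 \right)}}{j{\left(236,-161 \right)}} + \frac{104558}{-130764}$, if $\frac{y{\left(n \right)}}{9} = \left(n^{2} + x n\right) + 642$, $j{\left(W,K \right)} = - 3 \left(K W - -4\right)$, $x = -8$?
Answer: $\frac{112521641}{206999412} \approx 0.54358$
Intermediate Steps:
$j{\left(W,K \right)} = -12 - 3 K W$ ($j{\left(W,K \right)} = - 3 \left(K W + 4\right) = - 3 \left(4 + K W\right) = -12 - 3 K W$)
$y{\left(n \right)} = 5778 - 72 n + 9 n^{2}$ ($y{\left(n \right)} = 9 \left(\left(n^{2} - 8 n\right) + 642\right) = 9 \left(642 + n^{2} - 8 n\right) = 5778 - 72 n + 9 n^{2}$)
$\frac{y{\left(-124 \right)}}{j{\left(236,-161 \right)}} + \frac{104558}{-130764} = \frac{5778 - -8928 + 9 \left(-124\right)^{2}}{-12 - \left(-483\right) 236} + \frac{104558}{-130764} = \frac{5778 + 8928 + 9 \cdot 15376}{-12 + 113988} + 104558 \left(- \frac{1}{130764}\right) = \frac{5778 + 8928 + 138384}{113976} - \frac{52279}{65382} = 153090 \cdot \frac{1}{113976} - \frac{52279}{65382} = \frac{8505}{6332} - \frac{52279}{65382} = \frac{112521641}{206999412}$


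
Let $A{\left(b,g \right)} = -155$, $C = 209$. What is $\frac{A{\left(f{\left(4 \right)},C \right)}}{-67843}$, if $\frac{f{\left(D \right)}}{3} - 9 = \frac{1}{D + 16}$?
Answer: $\frac{155}{67843} \approx 0.0022847$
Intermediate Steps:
$f{\left(D \right)} = 27 + \frac{3}{16 + D}$ ($f{\left(D \right)} = 27 + \frac{3}{D + 16} = 27 + \frac{3}{16 + D}$)
$\frac{A{\left(f{\left(4 \right)},C \right)}}{-67843} = - \frac{155}{-67843} = \left(-155\right) \left(- \frac{1}{67843}\right) = \frac{155}{67843}$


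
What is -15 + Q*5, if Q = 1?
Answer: -10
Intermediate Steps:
-15 + Q*5 = -15 + 1*5 = -15 + 5 = -10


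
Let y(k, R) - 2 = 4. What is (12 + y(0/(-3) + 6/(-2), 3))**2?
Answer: 324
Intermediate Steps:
y(k, R) = 6 (y(k, R) = 2 + 4 = 6)
(12 + y(0/(-3) + 6/(-2), 3))**2 = (12 + 6)**2 = 18**2 = 324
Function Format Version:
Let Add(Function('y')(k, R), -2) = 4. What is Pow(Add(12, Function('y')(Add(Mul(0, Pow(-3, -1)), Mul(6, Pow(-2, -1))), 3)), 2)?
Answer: 324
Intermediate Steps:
Function('y')(k, R) = 6 (Function('y')(k, R) = Add(2, 4) = 6)
Pow(Add(12, Function('y')(Add(Mul(0, Pow(-3, -1)), Mul(6, Pow(-2, -1))), 3)), 2) = Pow(Add(12, 6), 2) = Pow(18, 2) = 324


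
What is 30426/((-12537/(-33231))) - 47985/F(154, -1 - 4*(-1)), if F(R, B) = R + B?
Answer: 17570997533/218701 ≈ 80343.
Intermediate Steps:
F(R, B) = B + R
30426/((-12537/(-33231))) - 47985/F(154, -1 - 4*(-1)) = 30426/((-12537/(-33231))) - 47985/((-1 - 4*(-1)) + 154) = 30426/((-12537*(-1/33231))) - 47985/((-1 + 4) + 154) = 30426/(4179/11077) - 47985/(3 + 154) = 30426*(11077/4179) - 47985/157 = 112342934/1393 - 47985*1/157 = 112342934/1393 - 47985/157 = 17570997533/218701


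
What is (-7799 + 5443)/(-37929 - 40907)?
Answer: 589/19709 ≈ 0.029885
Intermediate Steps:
(-7799 + 5443)/(-37929 - 40907) = -2356/(-78836) = -2356*(-1/78836) = 589/19709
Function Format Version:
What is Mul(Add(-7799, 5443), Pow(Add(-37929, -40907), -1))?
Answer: Rational(589, 19709) ≈ 0.029885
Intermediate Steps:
Mul(Add(-7799, 5443), Pow(Add(-37929, -40907), -1)) = Mul(-2356, Pow(-78836, -1)) = Mul(-2356, Rational(-1, 78836)) = Rational(589, 19709)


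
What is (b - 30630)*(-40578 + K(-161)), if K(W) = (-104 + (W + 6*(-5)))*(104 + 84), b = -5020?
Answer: 3423754700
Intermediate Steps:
K(W) = -25192 + 188*W (K(W) = (-104 + (W - 30))*188 = (-104 + (-30 + W))*188 = (-134 + W)*188 = -25192 + 188*W)
(b - 30630)*(-40578 + K(-161)) = (-5020 - 30630)*(-40578 + (-25192 + 188*(-161))) = -35650*(-40578 + (-25192 - 30268)) = -35650*(-40578 - 55460) = -35650*(-96038) = 3423754700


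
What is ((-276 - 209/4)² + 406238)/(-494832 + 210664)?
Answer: -8223777/4546688 ≈ -1.8087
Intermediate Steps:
((-276 - 209/4)² + 406238)/(-494832 + 210664) = ((-276 - 209*¼)² + 406238)/(-284168) = ((-276 - 209/4)² + 406238)*(-1/284168) = ((-1313/4)² + 406238)*(-1/284168) = (1723969/16 + 406238)*(-1/284168) = (8223777/16)*(-1/284168) = -8223777/4546688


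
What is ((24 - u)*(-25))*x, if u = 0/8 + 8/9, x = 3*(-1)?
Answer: 5200/3 ≈ 1733.3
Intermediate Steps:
x = -3
u = 8/9 (u = 0*(1/8) + 8*(1/9) = 0 + 8/9 = 8/9 ≈ 0.88889)
((24 - u)*(-25))*x = ((24 - 1*8/9)*(-25))*(-3) = ((24 - 8/9)*(-25))*(-3) = ((208/9)*(-25))*(-3) = -5200/9*(-3) = 5200/3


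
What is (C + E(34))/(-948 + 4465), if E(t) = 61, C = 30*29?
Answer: 931/3517 ≈ 0.26471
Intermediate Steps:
C = 870
(C + E(34))/(-948 + 4465) = (870 + 61)/(-948 + 4465) = 931/3517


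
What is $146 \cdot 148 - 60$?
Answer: $21548$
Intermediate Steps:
$146 \cdot 148 - 60 = 21608 - 60 = 21548$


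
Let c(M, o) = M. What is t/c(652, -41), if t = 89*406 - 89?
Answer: 36045/652 ≈ 55.284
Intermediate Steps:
t = 36045 (t = 36134 - 89 = 36045)
t/c(652, -41) = 36045/652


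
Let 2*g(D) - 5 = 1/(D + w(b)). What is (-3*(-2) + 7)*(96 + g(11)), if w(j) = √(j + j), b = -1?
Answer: 157573/123 - 13*I*√2/246 ≈ 1281.1 - 0.074735*I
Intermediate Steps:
w(j) = √2*√j (w(j) = √(2*j) = √2*√j)
g(D) = 5/2 + 1/(2*(D + I*√2)) (g(D) = 5/2 + 1/(2*(D + √2*√(-1))) = 5/2 + 1/(2*(D + √2*I)) = 5/2 + 1/(2*(D + I*√2)))
(-3*(-2) + 7)*(96 + g(11)) = (-3*(-2) + 7)*(96 + (1 + 5*11 + 5*I*√2)/(2*(11 + I*√2))) = (6 + 7)*(96 + (1 + 55 + 5*I*√2)/(2*(11 + I*√2))) = 13*(96 + (56 + 5*I*√2)/(2*(11 + I*√2))) = 1248 + 13*(56 + 5*I*√2)/(2*(11 + I*√2))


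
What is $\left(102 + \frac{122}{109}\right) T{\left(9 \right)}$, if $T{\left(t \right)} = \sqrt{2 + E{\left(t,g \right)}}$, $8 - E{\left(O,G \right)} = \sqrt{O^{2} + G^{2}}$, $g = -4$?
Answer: $\frac{11240 \sqrt{10 - \sqrt{97}}}{109} \approx 40.09$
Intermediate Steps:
$E{\left(O,G \right)} = 8 - \sqrt{G^{2} + O^{2}}$ ($E{\left(O,G \right)} = 8 - \sqrt{O^{2} + G^{2}} = 8 - \sqrt{G^{2} + O^{2}}$)
$T{\left(t \right)} = \sqrt{10 - \sqrt{16 + t^{2}}}$ ($T{\left(t \right)} = \sqrt{2 - \left(-8 + \sqrt{\left(-4\right)^{2} + t^{2}}\right)} = \sqrt{2 - \left(-8 + \sqrt{16 + t^{2}}\right)} = \sqrt{10 - \sqrt{16 + t^{2}}}$)
$\left(102 + \frac{122}{109}\right) T{\left(9 \right)} = \left(102 + \frac{122}{109}\right) \sqrt{10 - \sqrt{16 + 9^{2}}} = \left(102 + 122 \cdot \frac{1}{109}\right) \sqrt{10 - \sqrt{16 + 81}} = \left(102 + \frac{122}{109}\right) \sqrt{10 - \sqrt{97}} = \frac{11240 \sqrt{10 - \sqrt{97}}}{109}$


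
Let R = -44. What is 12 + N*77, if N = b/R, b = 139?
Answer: -925/4 ≈ -231.25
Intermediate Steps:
N = -139/44 (N = 139/(-44) = 139*(-1/44) = -139/44 ≈ -3.1591)
12 + N*77 = 12 - 139/44*77 = 12 - 973/4 = -925/4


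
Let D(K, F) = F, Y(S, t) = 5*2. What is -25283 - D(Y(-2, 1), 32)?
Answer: -25315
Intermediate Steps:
Y(S, t) = 10
-25283 - D(Y(-2, 1), 32) = -25283 - 1*32 = -25283 - 32 = -25315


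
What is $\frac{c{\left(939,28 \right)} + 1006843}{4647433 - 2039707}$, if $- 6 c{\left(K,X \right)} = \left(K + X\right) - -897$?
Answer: $\frac{3019597}{7823178} \approx 0.38598$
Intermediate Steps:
$c{\left(K,X \right)} = - \frac{299}{2} - \frac{K}{6} - \frac{X}{6}$ ($c{\left(K,X \right)} = - \frac{\left(K + X\right) - -897}{6} = - \frac{\left(K + X\right) + 897}{6} = - \frac{897 + K + X}{6} = - \frac{299}{2} - \frac{K}{6} - \frac{X}{6}$)
$\frac{c{\left(939,28 \right)} + 1006843}{4647433 - 2039707} = \frac{\left(- \frac{299}{2} - \frac{313}{2} - \frac{14}{3}\right) + 1006843}{4647433 - 2039707} = \frac{\left(- \frac{299}{2} - \frac{313}{2} - \frac{14}{3}\right) + 1006843}{2607726} = \left(- \frac{932}{3} + 1006843\right) \frac{1}{2607726} = \frac{3019597}{3} \cdot \frac{1}{2607726} = \frac{3019597}{7823178}$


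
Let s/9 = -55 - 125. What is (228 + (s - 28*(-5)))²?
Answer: 1567504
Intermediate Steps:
s = -1620 (s = 9*(-55 - 125) = 9*(-180) = -1620)
(228 + (s - 28*(-5)))² = (228 + (-1620 - 28*(-5)))² = (228 + (-1620 + 140))² = (228 - 1480)² = (-1252)² = 1567504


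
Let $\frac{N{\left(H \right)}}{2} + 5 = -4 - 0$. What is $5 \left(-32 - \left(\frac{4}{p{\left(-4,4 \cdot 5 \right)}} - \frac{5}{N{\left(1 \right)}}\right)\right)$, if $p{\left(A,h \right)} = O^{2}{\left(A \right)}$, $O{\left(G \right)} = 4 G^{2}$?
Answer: $- \frac{1487405}{9216} \approx -161.39$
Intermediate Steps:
$N{\left(H \right)} = -18$ ($N{\left(H \right)} = -10 + 2 \left(-4 - 0\right) = -10 + 2 \left(-4 + 0\right) = -10 + 2 \left(-4\right) = -10 - 8 = -18$)
$p{\left(A,h \right)} = 16 A^{4}$ ($p{\left(A,h \right)} = \left(4 A^{2}\right)^{2} = 16 A^{4}$)
$5 \left(-32 - \left(\frac{4}{p{\left(-4,4 \cdot 5 \right)}} - \frac{5}{N{\left(1 \right)}}\right)\right) = 5 \left(-32 - \left(\frac{4}{16 \left(-4\right)^{4}} - \frac{5}{-18}\right)\right) = 5 \left(-32 - \left(\frac{4}{16 \cdot 256} - - \frac{5}{18}\right)\right) = 5 \left(-32 - \left(\frac{4}{4096} + \frac{5}{18}\right)\right) = 5 \left(-32 - \left(4 \cdot \frac{1}{4096} + \frac{5}{18}\right)\right) = 5 \left(-32 - \left(\frac{1}{1024} + \frac{5}{18}\right)\right) = 5 \left(-32 - \frac{2569}{9216}\right) = 5 \left(- \frac{297481}{9216}\right) = - \frac{1487405}{9216}$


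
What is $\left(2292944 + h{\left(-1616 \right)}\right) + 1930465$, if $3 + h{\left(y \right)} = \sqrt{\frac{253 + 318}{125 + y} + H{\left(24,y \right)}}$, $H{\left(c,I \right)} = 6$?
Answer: $4223406 + \frac{5 \sqrt{499485}}{1491} \approx 4.2234 \cdot 10^{6}$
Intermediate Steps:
$h{\left(y \right)} = -3 + \sqrt{6 + \frac{571}{125 + y}}$ ($h{\left(y \right)} = -3 + \sqrt{\frac{253 + 318}{125 + y} + 6} = -3 + \sqrt{\frac{571}{125 + y} + 6} = -3 + \sqrt{6 + \frac{571}{125 + y}}$)
$\left(2292944 + h{\left(-1616 \right)}\right) + 1930465 = \left(2292944 - \left(3 - \sqrt{\frac{1321 + 6 \left(-1616\right)}{125 - 1616}}\right)\right) + 1930465 = \left(2292944 - \left(3 - \sqrt{\frac{1321 - 9696}{-1491}}\right)\right) + 1930465 = \left(2292944 - \left(3 - \sqrt{\left(- \frac{1}{1491}\right) \left(-8375\right)}\right)\right) + 1930465 = \left(2292944 - \left(3 - \sqrt{\frac{8375}{1491}}\right)\right) + 1930465 = \left(2292944 - \left(3 - \frac{5 \sqrt{499485}}{1491}\right)\right) + 1930465 = \left(2292941 + \frac{5 \sqrt{499485}}{1491}\right) + 1930465 = 4223406 + \frac{5 \sqrt{499485}}{1491}$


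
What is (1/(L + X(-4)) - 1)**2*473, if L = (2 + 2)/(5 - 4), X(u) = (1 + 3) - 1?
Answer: 17028/49 ≈ 347.51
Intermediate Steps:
X(u) = 3 (X(u) = 4 - 1 = 3)
L = 4 (L = 4/1 = 4*1 = 4)
(1/(L + X(-4)) - 1)**2*473 = (1/(4 + 3) - 1)**2*473 = (1/7 - 1)**2*473 = (-6/7)**2*473 = (36/49)*473 = 17028/49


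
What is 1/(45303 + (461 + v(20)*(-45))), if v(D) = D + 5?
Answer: 1/44639 ≈ 2.2402e-5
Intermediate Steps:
v(D) = 5 + D
1/(45303 + (461 + v(20)*(-45))) = 1/(45303 + (461 + (5 + 20)*(-45))) = 1/(45303 + (461 + 25*(-45))) = 1/(45303 + (461 - 1125)) = 1/(45303 - 664) = 1/44639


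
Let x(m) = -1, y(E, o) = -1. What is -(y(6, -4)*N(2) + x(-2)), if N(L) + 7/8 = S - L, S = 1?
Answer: -7/8 ≈ -0.87500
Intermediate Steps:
N(L) = 1/8 - L (N(L) = -7/8 + (1 - L) = 1/8 - L)
-(y(6, -4)*N(2) + x(-2)) = -(-(1/8 - 1*2) - 1) = -(-(1/8 - 2) - 1) = -(-1*(-15/8) - 1) = -(15/8 - 1) = -1*7/8 = -7/8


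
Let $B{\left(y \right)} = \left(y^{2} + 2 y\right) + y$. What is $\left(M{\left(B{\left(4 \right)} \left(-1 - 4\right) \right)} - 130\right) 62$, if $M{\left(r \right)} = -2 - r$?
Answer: $496$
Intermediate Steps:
$B{\left(y \right)} = y^{2} + 3 y$
$\left(M{\left(B{\left(4 \right)} \left(-1 - 4\right) \right)} - 130\right) 62 = \left(\left(-2 - 4 \left(3 + 4\right) \left(-1 - 4\right)\right) - 130\right) 62 = \left(\left(-2 - 4 \cdot 7 \left(-5\right)\right) - 130\right) 62 = \left(\left(-2 - 28 \left(-5\right)\right) - 130\right) 62 = \left(\left(-2 - -140\right) - 130\right) 62 = \left(\left(-2 + 140\right) - 130\right) 62 = \left(138 - 130\right) 62 = 8 \cdot 62 = 496$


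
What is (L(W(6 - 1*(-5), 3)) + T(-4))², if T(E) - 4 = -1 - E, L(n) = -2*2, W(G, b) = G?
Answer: 9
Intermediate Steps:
L(n) = -4
T(E) = 3 - E (T(E) = 4 + (-1 - E) = 3 - E)
(L(W(6 - 1*(-5), 3)) + T(-4))² = (-4 + (3 - 1*(-4)))² = (-4 + (3 + 4))² = (-4 + 7)² = 3² = 9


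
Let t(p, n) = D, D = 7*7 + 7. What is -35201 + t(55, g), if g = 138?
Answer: -35145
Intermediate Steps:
D = 56 (D = 49 + 7 = 56)
t(p, n) = 56
-35201 + t(55, g) = -35201 + 56 = -35145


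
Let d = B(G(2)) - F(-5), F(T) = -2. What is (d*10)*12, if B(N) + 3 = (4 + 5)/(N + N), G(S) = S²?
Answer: 15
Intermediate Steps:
B(N) = -3 + 9/(2*N) (B(N) = -3 + (4 + 5)/(N + N) = -3 + 9/((2*N)) = -3 + 9*(1/(2*N)) = -3 + 9/(2*N))
d = ⅛ (d = (-3 + 9/(2*(2²))) - 1*(-2) = (-3 + (9/2)/4) + 2 = (-3 + (9/2)*(¼)) + 2 = (-3 + 9/8) + 2 = -15/8 + 2 = ⅛ ≈ 0.12500)
(d*10)*12 = ((⅛)*10)*12 = (5/4)*12 = 15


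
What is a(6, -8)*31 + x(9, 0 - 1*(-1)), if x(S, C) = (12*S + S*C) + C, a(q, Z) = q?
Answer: 304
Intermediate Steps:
x(S, C) = C + 12*S + C*S (x(S, C) = (12*S + C*S) + C = C + 12*S + C*S)
a(6, -8)*31 + x(9, 0 - 1*(-1)) = 6*31 + ((0 - 1*(-1)) + 12*9 + (0 - 1*(-1))*9) = 186 + ((0 + 1) + 108 + (0 + 1)*9) = 186 + (1 + 108 + 1*9) = 186 + (1 + 108 + 9) = 186 + 118 = 304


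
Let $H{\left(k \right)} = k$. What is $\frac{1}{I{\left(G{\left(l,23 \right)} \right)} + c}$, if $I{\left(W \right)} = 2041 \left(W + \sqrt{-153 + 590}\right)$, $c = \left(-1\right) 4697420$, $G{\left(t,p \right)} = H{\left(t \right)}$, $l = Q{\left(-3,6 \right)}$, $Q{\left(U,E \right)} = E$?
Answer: $- \frac{360398}{1688387308283} - \frac{157 \sqrt{437}}{1688387308283} \approx -2.154 \cdot 10^{-7}$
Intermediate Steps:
$l = 6$
$G{\left(t,p \right)} = t$
$c = -4697420$
$I{\left(W \right)} = 2041 W + 2041 \sqrt{437}$ ($I{\left(W \right)} = 2041 \left(W + \sqrt{437}\right) = 2041 W + 2041 \sqrt{437}$)
$\frac{1}{I{\left(G{\left(l,23 \right)} \right)} + c} = \frac{1}{\left(2041 \cdot 6 + 2041 \sqrt{437}\right) - 4697420} = \frac{1}{\left(12246 + 2041 \sqrt{437}\right) - 4697420} = \frac{1}{-4685174 + 2041 \sqrt{437}}$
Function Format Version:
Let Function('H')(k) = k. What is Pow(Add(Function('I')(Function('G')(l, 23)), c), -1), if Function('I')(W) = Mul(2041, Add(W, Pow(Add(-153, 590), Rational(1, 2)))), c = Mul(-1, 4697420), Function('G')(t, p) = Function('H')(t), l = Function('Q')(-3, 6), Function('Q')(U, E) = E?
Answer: Add(Rational(-360398, 1688387308283), Mul(Rational(-157, 1688387308283), Pow(437, Rational(1, 2)))) ≈ -2.1540e-7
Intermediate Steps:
l = 6
Function('G')(t, p) = t
c = -4697420
Function('I')(W) = Add(Mul(2041, W), Mul(2041, Pow(437, Rational(1, 2)))) (Function('I')(W) = Mul(2041, Add(W, Pow(437, Rational(1, 2)))) = Add(Mul(2041, W), Mul(2041, Pow(437, Rational(1, 2)))))
Pow(Add(Function('I')(Function('G')(l, 23)), c), -1) = Pow(Add(Add(Mul(2041, 6), Mul(2041, Pow(437, Rational(1, 2)))), -4697420), -1) = Pow(Add(Add(12246, Mul(2041, Pow(437, Rational(1, 2)))), -4697420), -1) = Pow(Add(-4685174, Mul(2041, Pow(437, Rational(1, 2)))), -1)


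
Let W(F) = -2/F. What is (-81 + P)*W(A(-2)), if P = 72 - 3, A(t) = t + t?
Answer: -6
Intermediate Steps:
A(t) = 2*t
P = 69
(-81 + P)*W(A(-2)) = (-81 + 69)*(-2/(2*(-2))) = -(-24)/(-4) = -(-24)*(-1)/4 = -12*½ = -6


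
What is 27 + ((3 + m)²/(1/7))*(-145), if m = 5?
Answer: -64933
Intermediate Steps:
27 + ((3 + m)²/(1/7))*(-145) = 27 + ((3 + 5)²/(1/7))*(-145) = 27 + (8²/(⅐))*(-145) = 27 + (64*7)*(-145) = 27 + 448*(-145) = 27 - 64960 = -64933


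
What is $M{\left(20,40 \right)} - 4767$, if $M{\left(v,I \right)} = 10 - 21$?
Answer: $-4778$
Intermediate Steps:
$M{\left(v,I \right)} = -11$ ($M{\left(v,I \right)} = 10 - 21 = -11$)
$M{\left(20,40 \right)} - 4767 = -11 - 4767 = -4778$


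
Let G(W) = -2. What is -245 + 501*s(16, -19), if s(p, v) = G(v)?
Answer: -1247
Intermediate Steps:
s(p, v) = -2
-245 + 501*s(16, -19) = -245 + 501*(-2) = -245 - 1002 = -1247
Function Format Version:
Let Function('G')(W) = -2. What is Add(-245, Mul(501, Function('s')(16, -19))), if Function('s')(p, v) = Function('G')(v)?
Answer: -1247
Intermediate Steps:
Function('s')(p, v) = -2
Add(-245, Mul(501, Function('s')(16, -19))) = Add(-245, Mul(501, -2)) = Add(-245, -1002) = -1247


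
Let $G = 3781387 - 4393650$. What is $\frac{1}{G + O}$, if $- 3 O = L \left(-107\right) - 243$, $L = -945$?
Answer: $- \frac{1}{645887} \approx -1.5483 \cdot 10^{-6}$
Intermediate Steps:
$G = -612263$ ($G = 3781387 - 4393650 = -612263$)
$O = -33624$ ($O = - \frac{\left(-945\right) \left(-107\right) - 243}{3} = - \frac{101115 - 243}{3} = \left(- \frac{1}{3}\right) 100872 = -33624$)
$\frac{1}{G + O} = \frac{1}{-612263 - 33624} = \frac{1}{-645887} = - \frac{1}{645887}$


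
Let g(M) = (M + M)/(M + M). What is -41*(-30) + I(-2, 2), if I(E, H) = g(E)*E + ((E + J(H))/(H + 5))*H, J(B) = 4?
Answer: 8600/7 ≈ 1228.6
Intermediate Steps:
g(M) = 1 (g(M) = (2*M)/((2*M)) = (2*M)*(1/(2*M)) = 1)
I(E, H) = E + H*(4 + E)/(5 + H) (I(E, H) = 1*E + ((E + 4)/(H + 5))*H = E + ((4 + E)/(5 + H))*H = E + H*(4 + E)/(5 + H))
-41*(-30) + I(-2, 2) = -41*(-30) + (4*2 + 5*(-2) + 2*(-2)*2)/(5 + 2) = 1230 + (8 - 10 - 8)/7 = 1230 + (⅐)*(-10) = 1230 - 10/7 = 8600/7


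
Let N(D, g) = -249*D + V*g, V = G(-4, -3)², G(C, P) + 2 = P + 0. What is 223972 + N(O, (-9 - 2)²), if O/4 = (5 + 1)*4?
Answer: 203093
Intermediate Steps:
G(C, P) = -2 + P (G(C, P) = -2 + (P + 0) = -2 + P)
O = 96 (O = 4*((5 + 1)*4) = 4*(6*4) = 4*24 = 96)
V = 25 (V = (-2 - 3)² = (-5)² = 25)
N(D, g) = -249*D + 25*g
223972 + N(O, (-9 - 2)²) = 223972 + (-249*96 + 25*(-9 - 2)²) = 223972 + (-23904 + 25*(-11)²) = 223972 + (-23904 + 25*121) = 223972 + (-23904 + 3025) = 223972 - 20879 = 203093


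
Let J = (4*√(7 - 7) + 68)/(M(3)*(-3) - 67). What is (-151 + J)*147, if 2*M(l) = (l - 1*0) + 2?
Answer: -3327345/149 ≈ -22331.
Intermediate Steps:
M(l) = 1 + l/2 (M(l) = ((l - 1*0) + 2)/2 = ((l + 0) + 2)/2 = (l + 2)/2 = (2 + l)/2 = 1 + l/2)
J = -136/149 (J = (4*√(7 - 7) + 68)/((1 + (½)*3)*(-3) - 67) = (4*√0 + 68)/((1 + 3/2)*(-3) - 67) = (4*0 + 68)/((5/2)*(-3) - 67) = (0 + 68)/(-15/2 - 67) = 68/(-149/2) = 68*(-2/149) = -136/149 ≈ -0.91275)
(-151 + J)*147 = (-151 - 136/149)*147 = -22635/149*147 = -3327345/149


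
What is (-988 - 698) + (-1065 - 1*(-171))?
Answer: -2580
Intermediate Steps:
(-988 - 698) + (-1065 - 1*(-171)) = -1686 + (-1065 + 171) = -1686 - 894 = -2580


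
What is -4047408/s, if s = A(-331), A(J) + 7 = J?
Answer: 2023704/169 ≈ 11975.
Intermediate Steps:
A(J) = -7 + J
s = -338 (s = -7 - 331 = -338)
-4047408/s = -4047408/(-338) = -4047408*(-1/338) = 2023704/169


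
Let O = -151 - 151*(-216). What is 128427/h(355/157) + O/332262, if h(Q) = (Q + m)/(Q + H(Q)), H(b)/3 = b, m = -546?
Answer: -60590633421425/28364210154 ≈ -2136.2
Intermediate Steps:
H(b) = 3*b
O = 32465 (O = -151 + 32616 = 32465)
h(Q) = (-546 + Q)/(4*Q) (h(Q) = (Q - 546)/(Q + 3*Q) = (-546 + Q)/((4*Q)) = (-546 + Q)*(1/(4*Q)) = (-546 + Q)/(4*Q))
128427/h(355/157) + O/332262 = 128427/(((-546 + 355/157)/(4*((355/157))))) + 32465/332262 = 128427/(((-546 + 355*(1/157))/(4*((355*(1/157)))))) + 32465*(1/332262) = 128427/(((-546 + 355/157)/(4*(355/157)))) + 32465/332262 = 128427/(((¼)*(157/355)*(-85367/157))) + 32465/332262 = 128427/(-85367/1420) + 32465/332262 = 128427*(-1420/85367) + 32465/332262 = -182366340/85367 + 32465/332262 = -60590633421425/28364210154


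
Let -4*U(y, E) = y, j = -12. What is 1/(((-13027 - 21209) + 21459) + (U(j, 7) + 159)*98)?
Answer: 1/3099 ≈ 0.00032268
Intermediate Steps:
U(y, E) = -y/4
1/(((-13027 - 21209) + 21459) + (U(j, 7) + 159)*98) = 1/(((-13027 - 21209) + 21459) + (-¼*(-12) + 159)*98) = 1/((-34236 + 21459) + (3 + 159)*98) = 1/(-12777 + 162*98) = 1/(-12777 + 15876) = 1/3099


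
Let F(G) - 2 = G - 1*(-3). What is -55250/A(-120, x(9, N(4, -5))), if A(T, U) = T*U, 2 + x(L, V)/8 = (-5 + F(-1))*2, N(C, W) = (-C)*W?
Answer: -5525/384 ≈ -14.388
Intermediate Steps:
F(G) = 5 + G (F(G) = 2 + (G - 1*(-3)) = 2 + (G + 3) = 2 + (3 + G) = 5 + G)
N(C, W) = -C*W
x(L, V) = -32 (x(L, V) = -16 + 8*((-5 + (5 - 1))*2) = -16 + 8*((-5 + 4)*2) = -16 + 8*(-1*2) = -16 + 8*(-2) = -16 - 16 = -32)
-55250/A(-120, x(9, N(4, -5))) = -55250/((-120*(-32))) = -55250/3840 = -55250*1/3840 = -5525/384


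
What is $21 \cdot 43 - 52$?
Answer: $851$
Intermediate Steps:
$21 \cdot 43 - 52 = 903 - 52 = 851$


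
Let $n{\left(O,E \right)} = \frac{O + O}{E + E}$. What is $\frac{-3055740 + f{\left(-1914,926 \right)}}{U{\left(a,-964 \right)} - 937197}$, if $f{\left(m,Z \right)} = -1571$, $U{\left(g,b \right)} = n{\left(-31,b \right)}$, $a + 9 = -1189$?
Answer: $\frac{2947247804}{903457877} \approx 3.2622$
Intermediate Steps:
$a = -1198$ ($a = -9 - 1189 = -1198$)
$n{\left(O,E \right)} = \frac{O}{E}$ ($n{\left(O,E \right)} = \frac{2 O}{2 E} = 2 O \frac{1}{2 E} = \frac{O}{E}$)
$U{\left(g,b \right)} = - \frac{31}{b}$
$\frac{-3055740 + f{\left(-1914,926 \right)}}{U{\left(a,-964 \right)} - 937197} = \frac{-3055740 - 1571}{- \frac{31}{-964} - 937197} = - \frac{3057311}{\left(-31\right) \left(- \frac{1}{964}\right) - 937197} = - \frac{3057311}{\frac{31}{964} - 937197} = - \frac{3057311}{- \frac{903457877}{964}} = \left(-3057311\right) \left(- \frac{964}{903457877}\right) = \frac{2947247804}{903457877}$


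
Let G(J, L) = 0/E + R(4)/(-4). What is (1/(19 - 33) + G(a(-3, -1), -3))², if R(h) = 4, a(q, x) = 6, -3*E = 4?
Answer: 225/196 ≈ 1.1480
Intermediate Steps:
E = -4/3 (E = -⅓*4 = -4/3 ≈ -1.3333)
G(J, L) = -1 (G(J, L) = 0/(-4/3) + 4/(-4) = 0*(-¾) + 4*(-¼) = 0 - 1 = -1)
(1/(19 - 33) + G(a(-3, -1), -3))² = (1/(19 - 33) - 1)² = (1/(-14) - 1)² = (-1/14 - 1)² = (-15/14)² = 225/196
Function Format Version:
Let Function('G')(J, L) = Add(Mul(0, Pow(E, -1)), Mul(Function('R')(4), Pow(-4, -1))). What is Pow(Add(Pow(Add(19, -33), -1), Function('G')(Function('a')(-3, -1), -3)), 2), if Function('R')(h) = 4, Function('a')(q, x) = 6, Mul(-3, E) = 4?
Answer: Rational(225, 196) ≈ 1.1480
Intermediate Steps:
E = Rational(-4, 3) (E = Mul(Rational(-1, 3), 4) = Rational(-4, 3) ≈ -1.3333)
Function('G')(J, L) = -1 (Function('G')(J, L) = Add(Mul(0, Pow(Rational(-4, 3), -1)), Mul(4, Pow(-4, -1))) = Add(Mul(0, Rational(-3, 4)), Mul(4, Rational(-1, 4))) = Add(0, -1) = -1)
Pow(Add(Pow(Add(19, -33), -1), Function('G')(Function('a')(-3, -1), -3)), 2) = Pow(Add(Pow(Add(19, -33), -1), -1), 2) = Pow(Add(Pow(-14, -1), -1), 2) = Pow(Add(Rational(-1, 14), -1), 2) = Pow(Rational(-15, 14), 2) = Rational(225, 196)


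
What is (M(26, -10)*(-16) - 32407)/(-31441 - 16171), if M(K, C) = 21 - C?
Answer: 32903/47612 ≈ 0.69106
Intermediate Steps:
(M(26, -10)*(-16) - 32407)/(-31441 - 16171) = ((21 - 1*(-10))*(-16) - 32407)/(-31441 - 16171) = ((21 + 10)*(-16) - 32407)/(-47612) = (31*(-16) - 32407)*(-1/47612) = (-496 - 32407)*(-1/47612) = -32903*(-1/47612) = 32903/47612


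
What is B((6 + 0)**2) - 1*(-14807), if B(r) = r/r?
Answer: 14808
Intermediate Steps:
B(r) = 1
B((6 + 0)**2) - 1*(-14807) = 1 - 1*(-14807) = 1 + 14807 = 14808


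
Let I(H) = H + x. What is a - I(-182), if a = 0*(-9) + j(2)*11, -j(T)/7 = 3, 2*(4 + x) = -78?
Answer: -6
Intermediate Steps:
x = -43 (x = -4 + (½)*(-78) = -4 - 39 = -43)
I(H) = -43 + H (I(H) = H - 43 = -43 + H)
j(T) = -21 (j(T) = -7*3 = -21)
a = -231 (a = 0*(-9) - 21*11 = 0 - 231 = -231)
a - I(-182) = -231 - (-43 - 182) = -231 - 1*(-225) = -231 + 225 = -6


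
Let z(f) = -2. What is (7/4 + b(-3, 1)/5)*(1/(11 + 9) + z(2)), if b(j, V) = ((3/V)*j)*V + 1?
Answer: -117/400 ≈ -0.29250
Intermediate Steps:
b(j, V) = 1 + 3*j (b(j, V) = (3*j/V)*V + 1 = 3*j + 1 = 1 + 3*j)
(7/4 + b(-3, 1)/5)*(1/(11 + 9) + z(2)) = (7/4 + (1 + 3*(-3))/5)*(1/(11 + 9) - 2) = (7*(¼) + (1 - 9)*(⅕))*(1/20 - 2) = (7/4 - 8*⅕)*(1/20 - 2) = (7/4 - 8/5)*(-39/20) = (3/20)*(-39/20) = -117/400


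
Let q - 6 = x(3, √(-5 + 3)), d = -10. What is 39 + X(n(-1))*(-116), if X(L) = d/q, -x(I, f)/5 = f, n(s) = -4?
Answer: 5157/43 + 2900*I*√2/43 ≈ 119.93 + 95.377*I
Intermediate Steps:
x(I, f) = -5*f
q = 6 - 5*I*√2 (q = 6 - 5*√(-5 + 3) = 6 - 5*I*√2 ≈ 6.0 - 7.0711*I)
X(L) = -10/(6 - 5*I*√2)
39 + X(n(-1))*(-116) = 39 + (-30/43 - 25*I*√2/43)*(-116) = 39 + (3480/43 + 2900*I*√2/43) = 5157/43 + 2900*I*√2/43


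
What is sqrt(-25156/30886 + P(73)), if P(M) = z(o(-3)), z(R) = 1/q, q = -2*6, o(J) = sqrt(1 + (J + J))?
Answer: I*sqrt(7708172691)/92658 ≈ 0.94753*I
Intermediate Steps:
o(J) = sqrt(1 + 2*J)
q = -12
z(R) = -1/12 (z(R) = 1/(-12) = -1/12)
P(M) = -1/12
sqrt(-25156/30886 + P(73)) = sqrt(-25156/30886 - 1/12) = sqrt(-25156*1/30886 - 1/12) = sqrt(-12578/15443 - 1/12) = sqrt(-166379/185316) = I*sqrt(7708172691)/92658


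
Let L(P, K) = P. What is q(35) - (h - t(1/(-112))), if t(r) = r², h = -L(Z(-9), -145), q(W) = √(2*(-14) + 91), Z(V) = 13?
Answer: 163073/12544 + 3*√7 ≈ 20.937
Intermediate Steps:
q(W) = 3*√7 (q(W) = √(-28 + 91) = √63 = 3*√7)
h = -13 (h = -1*13 = -13)
q(35) - (h - t(1/(-112))) = 3*√7 - (-13 - (1/(-112))²) = 3*√7 - (-13 - (-1/112)²) = 3*√7 - (-13 - 1*1/12544) = 3*√7 - (-13 - 1/12544) = 3*√7 - 1*(-163073/12544) = 3*√7 + 163073/12544 = 163073/12544 + 3*√7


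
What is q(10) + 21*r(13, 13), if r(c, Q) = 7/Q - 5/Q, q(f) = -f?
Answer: -88/13 ≈ -6.7692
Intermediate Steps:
r(c, Q) = 2/Q
q(10) + 21*r(13, 13) = -1*10 + 21*(2/13) = -10 + 21*(2*(1/13)) = -10 + 21*(2/13) = -10 + 42/13 = -88/13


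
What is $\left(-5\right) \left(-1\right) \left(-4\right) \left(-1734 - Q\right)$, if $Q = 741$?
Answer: $49500$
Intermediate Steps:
$\left(-5\right) \left(-1\right) \left(-4\right) \left(-1734 - Q\right) = \left(-5\right) \left(-1\right) \left(-4\right) \left(-1734 - 741\right) = 5 \left(-4\right) \left(-1734 - 741\right) = \left(-20\right) \left(-2475\right) = 49500$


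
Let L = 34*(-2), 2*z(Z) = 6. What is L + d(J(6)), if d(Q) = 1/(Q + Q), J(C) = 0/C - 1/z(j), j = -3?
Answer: -139/2 ≈ -69.500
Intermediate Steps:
z(Z) = 3 (z(Z) = (½)*6 = 3)
J(C) = -⅓ (J(C) = 0/C - 1/3 = 0 - 1*⅓ = 0 - ⅓ = -⅓)
d(Q) = 1/(2*Q)
L = -68
L + d(J(6)) = -68 + 1/(2*(-⅓)) = -68 + (½)*(-3) = -68 - 3/2 = -139/2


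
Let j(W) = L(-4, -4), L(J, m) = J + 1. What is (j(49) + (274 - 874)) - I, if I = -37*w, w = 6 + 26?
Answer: 581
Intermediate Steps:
L(J, m) = 1 + J
j(W) = -3 (j(W) = 1 - 4 = -3)
w = 32
I = -1184 (I = -37*32 = -1184)
(j(49) + (274 - 874)) - I = (-3 + (274 - 874)) - 1*(-1184) = (-3 - 600) + 1184 = -603 + 1184 = 581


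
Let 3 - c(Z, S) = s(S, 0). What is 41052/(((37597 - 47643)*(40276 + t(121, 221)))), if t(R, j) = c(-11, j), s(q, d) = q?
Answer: -10263/100605667 ≈ -0.00010201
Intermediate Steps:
c(Z, S) = 3 - S
t(R, j) = 3 - j
41052/(((37597 - 47643)*(40276 + t(121, 221)))) = 41052/(((37597 - 47643)*(40276 + (3 - 1*221)))) = 41052/((-10046*(40276 + (3 - 221)))) = 41052/((-10046*(40276 - 218))) = 41052/((-10046*40058)) = 41052/(-402422668) = 41052*(-1/402422668) = -10263/100605667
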